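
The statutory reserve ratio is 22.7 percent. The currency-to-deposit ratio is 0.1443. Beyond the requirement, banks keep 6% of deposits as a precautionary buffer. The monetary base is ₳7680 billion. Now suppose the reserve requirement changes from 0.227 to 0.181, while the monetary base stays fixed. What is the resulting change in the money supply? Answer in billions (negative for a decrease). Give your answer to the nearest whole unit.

₳2433 billion

Initially m₁ = (1 + 0.1443) / (0.227 + 0.06 + 0.1443) ≈ 2.65314, so M₁ = 2.65314 × 7680 = 20376.1152 billion.
After the change m₂ = (1 + 0.1443) / (0.181 + 0.06 + 0.1443) ≈ 2.96989, so M₂ = 2.96989 × 7680 = 22808.7552 billion.
ΔM = M₂ − M₁ = 22808.7552 − 20376.1152 = 2432.64 billion.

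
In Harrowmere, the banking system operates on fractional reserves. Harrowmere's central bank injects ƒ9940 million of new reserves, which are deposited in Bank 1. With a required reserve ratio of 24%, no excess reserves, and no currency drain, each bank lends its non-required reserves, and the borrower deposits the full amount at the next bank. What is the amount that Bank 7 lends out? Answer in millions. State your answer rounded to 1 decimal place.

ƒ1455.7 million

Each bank lends a fraction (1 − rr) = 0.7600 of the deposit it receives, so Bank 7 receives 9940·0.7600^6 and lends 9940·0.7600^7 ≈ 1455.7323 million.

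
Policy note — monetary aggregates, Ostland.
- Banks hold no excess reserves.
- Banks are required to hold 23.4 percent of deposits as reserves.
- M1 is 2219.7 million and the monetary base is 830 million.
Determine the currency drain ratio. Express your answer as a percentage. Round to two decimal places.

Using m = M/MB = 2219.7/830 ≈ 2.674337. From m = (1 + c)/(c + rr + e), rearranging gives 1 + c = m·(c + rr + e), so c·(1 − m) = m·(rr + e) − 1.
Hence c = [m·(rr + e) − 1]/(1 − m) = [2.674337 × (0.234 + 0) − 1] / (1 − 2.674337) ≈ 0.223495.

22.35%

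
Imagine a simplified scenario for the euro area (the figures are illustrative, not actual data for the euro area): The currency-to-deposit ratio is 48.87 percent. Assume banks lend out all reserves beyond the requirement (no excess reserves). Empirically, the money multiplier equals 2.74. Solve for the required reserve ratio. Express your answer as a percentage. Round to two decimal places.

Using m = 2.74. Since m = (1 + c)/(c + rr + e), the denominator satisfies c + rr + e = (1 + c)/m = (1 + 0.4887) / 2.74 ≈ 0.543321.
With c = 0.4887 and e = 0, the required reserve ratio is 0.543321 − 0.4887 − 0 = 0.054621.

5.46%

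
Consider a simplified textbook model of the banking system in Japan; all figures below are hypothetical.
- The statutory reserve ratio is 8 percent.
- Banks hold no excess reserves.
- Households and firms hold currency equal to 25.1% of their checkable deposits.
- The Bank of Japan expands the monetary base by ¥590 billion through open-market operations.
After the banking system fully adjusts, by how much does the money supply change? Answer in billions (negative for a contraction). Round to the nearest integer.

The money multiplier is m = (1 + c) / (rr + c) = (1 + 0.251) / (0.08 + 0.251) ≈ 3.7795.
The purchase adds 590 billion of base, so ΔM = m × ΔMB = 3.7795 × (+590) = 2229.905 billion.

¥2230 billion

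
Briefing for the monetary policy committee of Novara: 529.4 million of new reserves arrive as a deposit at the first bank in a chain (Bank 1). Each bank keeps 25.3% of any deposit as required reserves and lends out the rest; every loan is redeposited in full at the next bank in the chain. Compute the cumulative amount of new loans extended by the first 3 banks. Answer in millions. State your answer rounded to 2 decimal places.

Bank i lends (1 − rr)^i of the original deposit: Bank 1 lends 529.4·0.7470 = 395.4618, Bank 2 lends 529.4·0.7470² ≈ 295.4100, and so on.
Summing a geometric series: total = 529.4·[0.7470·(1 − 0.7470^3) / (1 − 0.7470)] ≈ 911.5430 million.

911.54 million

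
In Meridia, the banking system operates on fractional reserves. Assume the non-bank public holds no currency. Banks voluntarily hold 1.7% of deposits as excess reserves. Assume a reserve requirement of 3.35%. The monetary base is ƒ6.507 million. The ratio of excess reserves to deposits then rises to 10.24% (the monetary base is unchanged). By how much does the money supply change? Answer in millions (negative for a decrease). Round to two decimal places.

Initially m₁ = 1 / (0.0335 + 0.017) ≈ 19.8020, so M₁ = 19.8020 × 6.507 ≈ 128.8516 million.
After the change m₂ = 1 / (0.0335 + 0.1024) ≈ 7.3584, so M₂ = 7.3584 × 6.507 ≈ 47.8811 million.
ΔM = M₂ − M₁ = 47.8811 − 128.8516 = -80.9705 million.

-80.97 million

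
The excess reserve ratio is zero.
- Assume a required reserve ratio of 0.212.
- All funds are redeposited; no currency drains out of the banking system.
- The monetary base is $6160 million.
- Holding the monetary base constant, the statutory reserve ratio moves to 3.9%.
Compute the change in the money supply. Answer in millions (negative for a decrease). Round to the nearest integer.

Initially m₁ = 1 / (0.212) ≈ 4.71698, so M₁ = 4.71698 × 6160 = 29056.5968 million.
After the change m₂ = 1 / (0.039) ≈ 25.64103, so M₂ = 25.64103 × 6160 = 157948.7448 million.
ΔM = M₂ − M₁ = 157948.7448 − 29056.5968 = 128892.148 million.

$128892 million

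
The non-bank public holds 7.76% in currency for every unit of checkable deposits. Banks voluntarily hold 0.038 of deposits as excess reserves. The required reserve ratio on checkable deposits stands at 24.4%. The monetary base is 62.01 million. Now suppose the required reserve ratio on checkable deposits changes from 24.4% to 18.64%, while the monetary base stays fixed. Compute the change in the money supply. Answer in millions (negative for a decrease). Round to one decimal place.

35.4 million

Initially m₁ = (1 + 0.0776) / (0.244 + 0.038 + 0.0776) ≈ 2.9967, so M₁ = 2.9967 × 62.01 ≈ 185.8254 million.
After the change m₂ = (1 + 0.0776) / (0.1864 + 0.038 + 0.0776) ≈ 3.5682, so M₂ = 3.5682 × 62.01 ≈ 221.2641 million.
ΔM = M₂ − M₁ = 221.2641 − 185.8254 = 35.4387 million.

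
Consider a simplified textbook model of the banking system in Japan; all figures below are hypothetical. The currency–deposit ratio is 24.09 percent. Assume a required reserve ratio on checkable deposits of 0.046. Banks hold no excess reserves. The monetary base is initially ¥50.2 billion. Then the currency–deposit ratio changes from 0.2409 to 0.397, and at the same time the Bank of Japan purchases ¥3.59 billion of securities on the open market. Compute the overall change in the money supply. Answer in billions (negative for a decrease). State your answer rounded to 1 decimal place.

Before: m₁ = (1 + 0.2409) / (0.046 + 0.2409) ≈ 4.3252, MB₁ = 50.2, so M₁ = 4.3252 × 50.2 ≈ 217.125 billion.
After: m₂ = (1 + 0.397) / (0.046 + 0.397) ≈ 3.1535, MB₂ = 50.2 + 3.59 = 53.79, so M₂ = 3.1535 × 53.79 ≈ 169.6268 billion.
ΔM = M₂ − M₁ = 169.6268 − 217.125 = -47.4982 billion.

-47.5 billion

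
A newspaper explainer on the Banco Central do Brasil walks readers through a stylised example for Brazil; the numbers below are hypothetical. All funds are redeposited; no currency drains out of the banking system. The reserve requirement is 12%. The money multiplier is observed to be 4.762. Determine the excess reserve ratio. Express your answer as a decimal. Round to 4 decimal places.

Using m = 4.762. Since m = (1 + c)/(c + rr + e), the denominator satisfies c + rr + e = (1 + c)/m = (1 + 0) / 4.762 ≈ 0.209996.
With c = 0 and rr = 0.12, the excess reserve ratio is 0.209996 − 0 − 0.12 = 0.089996.

0.0900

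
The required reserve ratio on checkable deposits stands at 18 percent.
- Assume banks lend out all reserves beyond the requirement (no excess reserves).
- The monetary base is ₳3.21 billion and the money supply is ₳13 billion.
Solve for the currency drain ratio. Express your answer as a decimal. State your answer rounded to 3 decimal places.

0.089

Using m = M/MB = 13/3.21 ≈ 4.049844. From m = (1 + c)/(c + rr + e), rearranging gives 1 + c = m·(c + rr + e), so c·(1 − m) = m·(rr + e) − 1.
Hence c = [m·(rr + e) − 1]/(1 − m) = [4.049844 × (0.18 + 0) − 1] / (1 − 4.049844) ≈ 0.088866.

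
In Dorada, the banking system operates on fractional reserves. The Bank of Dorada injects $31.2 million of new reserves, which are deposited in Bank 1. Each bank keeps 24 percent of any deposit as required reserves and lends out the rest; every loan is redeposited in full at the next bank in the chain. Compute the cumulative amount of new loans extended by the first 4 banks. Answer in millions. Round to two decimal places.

Bank i lends (1 − rr)^i of the original deposit: Bank 1 lends 31.2·0.7600 = 23.7120, Bank 2 lends 31.2·0.7600² ≈ 18.0211, and so on.
Summing a geometric series: total = 31.2·[0.7600·(1 − 0.7600^4) / (1 − 0.7600)] ≈ 65.8382 million.

$65.84 million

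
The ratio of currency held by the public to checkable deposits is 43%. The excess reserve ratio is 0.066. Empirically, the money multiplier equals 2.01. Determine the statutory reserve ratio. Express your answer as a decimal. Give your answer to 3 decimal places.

Using m = 2.01. Since m = (1 + c)/(c + rr + e), the denominator satisfies c + rr + e = (1 + c)/m = (1 + 0.43) / 2.01 ≈ 0.711443.
With c = 0.43 and e = 0.066, the statutory reserve ratio is 0.711443 − 0.43 − 0.066 = 0.215443.

0.215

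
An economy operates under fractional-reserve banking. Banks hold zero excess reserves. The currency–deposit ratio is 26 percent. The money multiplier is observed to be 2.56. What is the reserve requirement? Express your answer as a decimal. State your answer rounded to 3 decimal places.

0.232

Using m = 2.56. Since m = (1 + c)/(c + rr + e), the denominator satisfies c + rr + e = (1 + c)/m = (1 + 0.26) / 2.56 ≈ 0.492188.
With c = 0.26 and e = 0, the reserve requirement is 0.492188 − 0.26 − 0 = 0.232188.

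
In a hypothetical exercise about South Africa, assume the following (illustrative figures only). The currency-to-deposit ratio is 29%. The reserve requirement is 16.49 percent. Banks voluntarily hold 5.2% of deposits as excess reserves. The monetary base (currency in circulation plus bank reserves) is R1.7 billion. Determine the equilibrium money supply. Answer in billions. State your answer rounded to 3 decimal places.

The money multiplier is m = (1 + c) / (rr + e + c) = (1 + 0.29) / (0.1649 + 0.052 + 0.29) ≈ 2.54488.
So M = m × MB = 2.54488 × 1.7 ≈ 4.3263 billion.

R4.326 billion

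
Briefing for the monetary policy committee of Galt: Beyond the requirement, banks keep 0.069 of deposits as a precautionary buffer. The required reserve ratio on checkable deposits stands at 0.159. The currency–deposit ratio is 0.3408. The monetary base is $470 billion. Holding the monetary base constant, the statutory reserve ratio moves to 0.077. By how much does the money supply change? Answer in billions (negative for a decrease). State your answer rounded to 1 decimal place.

$186.6 billion

Initially m₁ = (1 + 0.3408) / (0.159 + 0.069 + 0.3408) ≈ 2.35724, so M₁ = 2.35724 × 470 = 1107.9028 billion.
After the change m₂ = (1 + 0.3408) / (0.077 + 0.069 + 0.3408) ≈ 2.75431, so M₂ = 2.75431 × 470 = 1294.5257 billion.
ΔM = M₂ − M₁ = 1294.5257 − 1107.9028 = 186.6229 billion.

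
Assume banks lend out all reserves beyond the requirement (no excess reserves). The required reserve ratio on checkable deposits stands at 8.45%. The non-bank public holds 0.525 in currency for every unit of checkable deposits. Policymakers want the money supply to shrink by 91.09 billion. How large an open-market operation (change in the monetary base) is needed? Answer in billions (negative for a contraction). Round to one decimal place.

The money multiplier is m = (1 + c) / (rr + c) = (1 + 0.525) / (0.0845 + 0.525) ≈ 2.5021.
ΔMB = ΔM / m = (−91.09) / 2.5021 ≈ -36.4054 billion.

-36.4 billion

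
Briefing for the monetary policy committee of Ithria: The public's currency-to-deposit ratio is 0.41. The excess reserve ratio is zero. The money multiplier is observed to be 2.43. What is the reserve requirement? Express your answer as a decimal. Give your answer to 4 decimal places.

Using m = 2.43. Since m = (1 + c)/(c + rr + e), the denominator satisfies c + rr + e = (1 + c)/m = (1 + 0.41) / 2.43 ≈ 0.580247.
With c = 0.41 and e = 0, the reserve requirement is 0.580247 − 0.41 − 0 = 0.170247.

0.1702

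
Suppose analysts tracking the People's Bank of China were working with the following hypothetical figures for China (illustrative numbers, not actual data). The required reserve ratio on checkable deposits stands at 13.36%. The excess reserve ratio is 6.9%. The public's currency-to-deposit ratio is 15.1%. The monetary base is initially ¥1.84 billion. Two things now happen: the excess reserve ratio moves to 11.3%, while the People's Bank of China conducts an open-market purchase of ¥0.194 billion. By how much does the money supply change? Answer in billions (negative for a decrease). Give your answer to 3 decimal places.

-0.101 billion

Before: m₁ = (1 + 0.151) / (0.1336 + 0.069 + 0.151) ≈ 3.25509, MB₁ = 1.84, so M₁ = 3.25509 × 1.84 ≈ 5.9894 billion.
After: m₂ = (1 + 0.151) / (0.1336 + 0.113 + 0.151) ≈ 2.89487, MB₂ = 1.84 + 0.194 = 2.034, so M₂ = 2.89487 × 2.034 ≈ 5.8882 billion.
ΔM = M₂ − M₁ = 5.8882 − 5.9894 = -0.1012 billion.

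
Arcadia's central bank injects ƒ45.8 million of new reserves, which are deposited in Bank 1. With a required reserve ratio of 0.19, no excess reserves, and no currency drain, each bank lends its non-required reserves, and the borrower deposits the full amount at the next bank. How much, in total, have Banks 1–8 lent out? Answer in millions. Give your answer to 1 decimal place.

ƒ159.1 million

Bank i lends (1 − rr)^i of the original deposit: Bank 1 lends 45.8·0.8100 = 37.0980, Bank 2 lends 45.8·0.8100² ≈ 30.0494, and so on.
Summing a geometric series: total = 45.8·[0.8100·(1 − 0.8100^8) / (1 − 0.8100)] ≈ 159.0719 million.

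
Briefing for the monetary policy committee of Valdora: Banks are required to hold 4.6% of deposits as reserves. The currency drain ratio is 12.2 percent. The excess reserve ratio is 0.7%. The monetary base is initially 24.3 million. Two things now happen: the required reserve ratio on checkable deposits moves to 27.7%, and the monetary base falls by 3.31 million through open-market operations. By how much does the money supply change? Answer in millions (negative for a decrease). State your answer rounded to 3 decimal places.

Before: m₁ = (1 + 0.122) / (0.046 + 0.007 + 0.122) ≈ 6.411429, MB₁ = 24.3, so M₁ = 6.411429 × 24.3 ≈ 155.7977 million.
After: m₂ = (1 + 0.122) / (0.277 + 0.007 + 0.122) ≈ 2.763547, MB₂ = 24.3 − 3.31 = 20.99, so M₂ = 2.763547 × 20.99 ≈ 58.0069 million.
ΔM = M₂ − M₁ = 58.0069 − 155.7977 = -97.7908 million.

-97.791 million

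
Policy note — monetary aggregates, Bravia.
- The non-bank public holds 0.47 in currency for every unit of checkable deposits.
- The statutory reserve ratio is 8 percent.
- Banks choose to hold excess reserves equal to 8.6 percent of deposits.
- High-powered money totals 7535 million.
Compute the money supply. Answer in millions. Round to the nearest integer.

17416 million

The money multiplier is m = (1 + c) / (rr + e + c) = (1 + 0.47) / (0.08 + 0.086 + 0.47) ≈ 2.31132.
So M = m × MB = 2.31132 × 7535 = 17415.7962 million.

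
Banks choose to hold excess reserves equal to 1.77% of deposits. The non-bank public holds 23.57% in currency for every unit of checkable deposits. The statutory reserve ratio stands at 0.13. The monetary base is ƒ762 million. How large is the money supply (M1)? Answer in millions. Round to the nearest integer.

ƒ2456 million

The money multiplier is m = (1 + c) / (rr + e + c) = (1 + 0.2357) / (0.13 + 0.0177 + 0.2357) ≈ 3.2230.
So M = m × MB = 3.2230 × 762 = 2455.926 million.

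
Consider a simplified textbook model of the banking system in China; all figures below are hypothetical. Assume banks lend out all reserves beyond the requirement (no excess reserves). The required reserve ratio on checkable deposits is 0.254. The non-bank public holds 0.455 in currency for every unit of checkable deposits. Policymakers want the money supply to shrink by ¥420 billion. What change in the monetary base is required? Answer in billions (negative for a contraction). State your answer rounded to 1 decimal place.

-204.7 billion

The money multiplier is m = (1 + c) / (rr + c) = (1 + 0.455) / (0.254 + 0.455) ≈ 2.05219.
ΔMB = ΔM / m = (−420) / 2.05219 ≈ -204.6594 billion.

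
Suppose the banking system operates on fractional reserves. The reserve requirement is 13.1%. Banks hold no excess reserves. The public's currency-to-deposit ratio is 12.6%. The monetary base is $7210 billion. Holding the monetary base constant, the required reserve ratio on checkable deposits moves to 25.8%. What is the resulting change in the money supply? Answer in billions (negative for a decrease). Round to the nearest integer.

-10448 billion

Initially m₁ = (1 + 0.126) / (0.131 + 0.126) ≈ 4.38132, so M₁ = 4.38132 × 7210 = 31589.3172 billion.
After the change m₂ = (1 + 0.126) / (0.258 + 0.126) ≈ 2.93229, so M₂ = 2.93229 × 7210 = 21141.8109 billion.
ΔM = M₂ − M₁ = 21141.8109 − 31589.3172 = -10447.5063 billion.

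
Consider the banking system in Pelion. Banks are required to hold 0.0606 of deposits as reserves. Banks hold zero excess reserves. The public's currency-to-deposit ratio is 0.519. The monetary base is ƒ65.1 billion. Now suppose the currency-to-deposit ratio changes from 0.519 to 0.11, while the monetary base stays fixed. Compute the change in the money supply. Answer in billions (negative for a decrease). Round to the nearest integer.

Initially m₁ = (1 + 0.519) / (0.0606 + 0.519) ≈ 2.6208, so M₁ = 2.6208 × 65.1 ≈ 170.6141 billion.
After the change m₂ = (1 + 0.11) / (0.0606 + 0.11) ≈ 6.5064, so M₂ = 6.5064 × 65.1 ≈ 423.5666 billion.
ΔM = M₂ − M₁ = 423.5666 − 170.6141 = 252.9525 billion.

ƒ253 billion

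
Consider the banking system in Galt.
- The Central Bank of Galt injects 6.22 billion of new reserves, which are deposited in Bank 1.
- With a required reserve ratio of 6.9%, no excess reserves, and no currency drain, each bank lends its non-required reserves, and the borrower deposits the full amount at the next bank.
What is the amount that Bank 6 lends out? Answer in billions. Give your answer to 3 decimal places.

4.050 billion

Each bank lends a fraction (1 − rr) = 0.9310 of the deposit it receives, so Bank 6 receives 6.22·0.9310^5 and lends 6.22·0.9310^6 ≈ 4.0503 billion.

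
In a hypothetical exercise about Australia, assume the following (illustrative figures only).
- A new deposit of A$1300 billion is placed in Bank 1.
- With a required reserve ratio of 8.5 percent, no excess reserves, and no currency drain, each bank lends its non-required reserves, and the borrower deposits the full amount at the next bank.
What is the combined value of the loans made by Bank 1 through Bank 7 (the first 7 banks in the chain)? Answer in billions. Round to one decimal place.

Bank i lends (1 − rr)^i of the original deposit: Bank 1 lends 1300·0.9150 = 1189.5000, Bank 2 lends 1300·0.9150² = 1088.3925, and so on.
Summing a geometric series: total = 1300·[0.9150·(1 − 0.9150^7) / (1 − 0.9150)] ≈ 6479.7372 billion.

A$6479.7 billion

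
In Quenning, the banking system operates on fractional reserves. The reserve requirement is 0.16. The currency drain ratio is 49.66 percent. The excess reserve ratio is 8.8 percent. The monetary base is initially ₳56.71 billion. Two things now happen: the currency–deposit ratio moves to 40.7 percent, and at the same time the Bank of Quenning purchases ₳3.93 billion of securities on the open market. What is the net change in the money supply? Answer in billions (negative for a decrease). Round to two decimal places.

Before: m₁ = (1 + 0.4966) / (0.16 + 0.088 + 0.4966) ≈ 2.00994, MB₁ = 56.71, so M₁ = 2.00994 × 56.71 ≈ 113.9837 billion.
After: m₂ = (1 + 0.407) / (0.16 + 0.088 + 0.407) ≈ 2.14809, MB₂ = 56.71 + 3.93 = 60.64, so M₂ = 2.14809 × 60.64 ≈ 130.2602 billion.
ΔM = M₂ − M₁ = 130.2602 − 113.9837 = 16.2765 billion.

₳16.28 billion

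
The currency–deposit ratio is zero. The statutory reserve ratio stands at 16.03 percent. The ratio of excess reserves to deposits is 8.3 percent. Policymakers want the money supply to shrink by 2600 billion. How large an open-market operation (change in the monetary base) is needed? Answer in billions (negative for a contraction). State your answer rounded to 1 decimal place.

-632.6 billion

The money multiplier is m = 1 / (rr + e) = 1 / (0.1603 + 0.083) ≈ 4.110152.
ΔMB = ΔM / m = (−2600) / 4.110152 ≈ -632.58 billion.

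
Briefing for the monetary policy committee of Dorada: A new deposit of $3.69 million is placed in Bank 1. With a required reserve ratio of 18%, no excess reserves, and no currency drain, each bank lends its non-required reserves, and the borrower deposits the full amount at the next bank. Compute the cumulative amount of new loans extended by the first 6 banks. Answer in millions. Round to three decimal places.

Bank i lends (1 − rr)^i of the original deposit: Bank 1 lends 3.69·0.8200 = 3.0258, Bank 2 lends 3.69·0.8200² ≈ 2.4812, and so on.
Summing a geometric series: total = 3.69·[0.8200·(1 − 0.8200^6) / (1 − 0.8200)] ≈ 11.6996 million.

$11.700 million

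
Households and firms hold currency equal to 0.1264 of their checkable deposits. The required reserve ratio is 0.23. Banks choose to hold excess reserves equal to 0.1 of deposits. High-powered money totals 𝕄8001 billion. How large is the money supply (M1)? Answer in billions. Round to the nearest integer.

𝕄19747 billion

The money multiplier is m = (1 + c) / (rr + e + c) = (1 + 0.1264) / (0.23 + 0.1 + 0.1264) ≈ 2.46801.
So M = m × MB = 2.46801 × 8001 ≈ 19746.548 billion.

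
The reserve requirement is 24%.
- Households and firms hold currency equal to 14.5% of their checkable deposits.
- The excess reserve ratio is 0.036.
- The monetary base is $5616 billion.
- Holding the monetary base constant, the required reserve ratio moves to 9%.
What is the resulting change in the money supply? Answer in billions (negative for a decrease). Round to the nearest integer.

Initially m₁ = (1 + 0.145) / (0.24 + 0.036 + 0.145) ≈ 2.71971, so M₁ = 2.71971 × 5616 ≈ 15273.8914 billion.
After the change m₂ = (1 + 0.145) / (0.09 + 0.036 + 0.145) ≈ 4.22509, so M₂ = 4.22509 × 5616 ≈ 23728.1054 billion.
ΔM = M₂ − M₁ = 23728.1054 − 15273.8914 = 8454.214 billion.

$8454 billion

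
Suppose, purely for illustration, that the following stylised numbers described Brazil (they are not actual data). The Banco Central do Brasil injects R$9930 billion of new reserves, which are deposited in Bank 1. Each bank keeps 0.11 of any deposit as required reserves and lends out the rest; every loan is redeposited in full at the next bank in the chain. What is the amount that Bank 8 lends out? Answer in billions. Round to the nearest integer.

Each bank lends a fraction (1 − rr) = 0.8900 of the deposit it receives, so Bank 8 receives 9930·0.8900^7 and lends 9930·0.8900^8 ≈ 3909.0327 billion.

R$3909 billion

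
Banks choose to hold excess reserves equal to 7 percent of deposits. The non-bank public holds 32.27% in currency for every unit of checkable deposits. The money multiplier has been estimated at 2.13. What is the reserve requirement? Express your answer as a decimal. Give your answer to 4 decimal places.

Using m = 2.13. Since m = (1 + c)/(c + rr + e), the denominator satisfies c + rr + e = (1 + c)/m = (1 + 0.3227) / 2.13 ≈ 0.620986.
With c = 0.3227 and e = 0.07, the reserve requirement is 0.620986 − 0.3227 − 0.07 = 0.228286.

0.2283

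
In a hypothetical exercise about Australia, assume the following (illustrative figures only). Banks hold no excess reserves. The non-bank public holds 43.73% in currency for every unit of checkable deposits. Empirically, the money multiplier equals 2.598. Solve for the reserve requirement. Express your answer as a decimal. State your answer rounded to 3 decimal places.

Using m = 2.598. Since m = (1 + c)/(c + rr + e), the denominator satisfies c + rr + e = (1 + c)/m = (1 + 0.4373) / 2.598 ≈ 0.553233.
With c = 0.4373 and e = 0, the reserve requirement is 0.553233 − 0.4373 − 0 = 0.115933.

0.116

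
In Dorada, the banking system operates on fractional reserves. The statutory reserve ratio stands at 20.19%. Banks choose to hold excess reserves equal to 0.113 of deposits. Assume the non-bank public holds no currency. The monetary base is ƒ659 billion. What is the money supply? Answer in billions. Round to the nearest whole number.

ƒ2093 billion

The money multiplier is m = 1 / (rr + e) = 1 / (0.2019 + 0.113) ≈ 3.1756.
So M = m × MB = 3.1756 × 659 = 2092.7204 billion.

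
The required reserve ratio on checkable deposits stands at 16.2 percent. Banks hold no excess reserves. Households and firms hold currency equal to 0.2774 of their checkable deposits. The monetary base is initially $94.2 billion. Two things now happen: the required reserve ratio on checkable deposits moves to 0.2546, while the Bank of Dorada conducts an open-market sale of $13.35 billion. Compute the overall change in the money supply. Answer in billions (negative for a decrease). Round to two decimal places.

-79.72 billion

Before: m₁ = (1 + 0.2774) / (0.162 + 0.2774) ≈ 2.90715, MB₁ = 94.2, so M₁ = 2.90715 × 94.2 ≈ 273.8535 billion.
After: m₂ = (1 + 0.2774) / (0.2546 + 0.2774) ≈ 2.40113, MB₂ = 94.2 − 13.35 = 80.85, so M₂ = 2.40113 × 80.85 ≈ 194.1314 billion.
ΔM = M₂ − M₁ = 194.1314 − 273.8535 = -79.7221 billion.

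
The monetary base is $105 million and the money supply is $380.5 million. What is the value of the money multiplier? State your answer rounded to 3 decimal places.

3.624

The money multiplier is m = M / MB = 380.5 / 105 ≈ 3.62381.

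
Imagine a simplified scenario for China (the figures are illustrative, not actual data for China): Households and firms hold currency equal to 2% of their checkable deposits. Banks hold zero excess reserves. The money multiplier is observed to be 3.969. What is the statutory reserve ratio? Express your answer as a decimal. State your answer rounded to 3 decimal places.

0.237

Using m = 3.969. Since m = (1 + c)/(c + rr + e), the denominator satisfies c + rr + e = (1 + c)/m = (1 + 0.02) / 3.969 ≈ 0.256992.
With c = 0.02 and e = 0, the statutory reserve ratio is 0.256992 − 0.02 − 0 = 0.236992.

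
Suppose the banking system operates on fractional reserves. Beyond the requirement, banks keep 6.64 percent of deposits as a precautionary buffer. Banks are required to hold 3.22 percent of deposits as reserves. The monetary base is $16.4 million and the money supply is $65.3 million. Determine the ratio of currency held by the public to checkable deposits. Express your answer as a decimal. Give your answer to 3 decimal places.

0.204

Using m = M/MB = 65.3/16.4 ≈ 3.981707. From m = (1 + c)/(c + rr + e), rearranging gives 1 + c = m·(c + rr + e), so c·(1 − m) = m·(rr + e) − 1.
Hence c = [m·(rr + e) − 1]/(1 − m) = [3.981707 × (0.0322 + 0.0664) − 1] / (1 − 3.981707) ≈ 0.203710.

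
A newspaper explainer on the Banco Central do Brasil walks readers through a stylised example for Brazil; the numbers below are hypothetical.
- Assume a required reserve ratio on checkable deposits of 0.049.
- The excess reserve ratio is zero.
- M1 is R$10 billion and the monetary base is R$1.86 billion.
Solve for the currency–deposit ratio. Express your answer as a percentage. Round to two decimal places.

Using m = M/MB = 10/1.86 ≈ 5.376344. From m = (1 + c)/(c + rr + e), rearranging gives 1 + c = m·(c + rr + e), so c·(1 − m) = m·(rr + e) − 1.
Hence c = [m·(rr + e) − 1]/(1 − m) = [5.376344 × (0.049 + 0) − 1] / (1 − 5.376344) ≈ 0.168305.

16.83%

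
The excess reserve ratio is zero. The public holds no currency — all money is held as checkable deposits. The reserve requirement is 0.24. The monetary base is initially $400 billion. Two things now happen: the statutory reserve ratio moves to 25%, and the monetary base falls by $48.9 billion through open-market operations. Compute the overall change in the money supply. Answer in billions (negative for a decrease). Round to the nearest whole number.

-262 billion

Before: m₁ = 1 / (0.24) ≈ 4.1667, MB₁ = 400, so M₁ = 4.1667 × 400 = 1666.68 billion.
After: m₂ = 1 / (0.25) = 4, MB₂ = 400 − 48.9 = 351.1, so M₂ = 4 × 351.1 = 1404.4 billion.
ΔM = M₂ − M₁ = 1404.4 − 1666.68 = -262.28 billion.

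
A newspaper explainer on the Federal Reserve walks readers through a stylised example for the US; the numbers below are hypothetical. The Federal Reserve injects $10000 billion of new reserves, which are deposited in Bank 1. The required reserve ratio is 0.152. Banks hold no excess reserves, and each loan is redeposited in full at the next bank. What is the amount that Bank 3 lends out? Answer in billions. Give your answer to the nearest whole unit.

Each bank lends a fraction (1 − rr) = 0.8480 of the deposit it receives, so Bank 3 receives 10000·0.8480^2 and lends 10000·0.8480^3 ≈ 6098.0019 billion.

$6098 billion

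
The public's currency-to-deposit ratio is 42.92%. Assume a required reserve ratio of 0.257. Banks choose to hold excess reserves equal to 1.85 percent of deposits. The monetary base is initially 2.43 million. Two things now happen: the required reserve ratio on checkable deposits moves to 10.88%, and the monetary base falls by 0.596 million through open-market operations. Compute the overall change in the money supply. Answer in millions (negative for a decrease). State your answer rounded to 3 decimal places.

-0.218 million

Before: m₁ = (1 + 0.4292) / (0.257 + 0.0185 + 0.4292) ≈ 2.02810, MB₁ = 2.43, so M₁ = 2.02810 × 2.43 ≈ 4.9283 million.
After: m₂ = (1 + 0.4292) / (0.1088 + 0.0185 + 0.4292) ≈ 2.56819, MB₂ = 2.43 − 0.596 = 1.834, so M₂ = 2.56819 × 1.834 ≈ 4.7101 million.
ΔM = M₂ − M₁ = 4.7101 − 4.9283 = -0.2182 million.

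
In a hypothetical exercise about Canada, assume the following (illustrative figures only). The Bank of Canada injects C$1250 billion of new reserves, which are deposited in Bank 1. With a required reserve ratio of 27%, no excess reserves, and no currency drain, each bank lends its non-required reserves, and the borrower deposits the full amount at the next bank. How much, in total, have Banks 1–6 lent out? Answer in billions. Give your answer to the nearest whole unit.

Bank i lends (1 − rr)^i of the original deposit: Bank 1 lends 1250·0.7300 = 912.5000, Bank 2 lends 1250·0.7300² = 666.1250, and so on.
Summing a geometric series: total = 1250·[0.7300·(1 − 0.7300^6) / (1 − 0.7300)] ≈ 2868.1760 billion.

C$2868 billion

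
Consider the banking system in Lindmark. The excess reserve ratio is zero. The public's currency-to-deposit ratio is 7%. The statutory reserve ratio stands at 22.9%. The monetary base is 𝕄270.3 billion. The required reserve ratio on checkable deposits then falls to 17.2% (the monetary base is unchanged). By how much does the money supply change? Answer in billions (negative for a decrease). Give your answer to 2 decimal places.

Initially m₁ = (1 + 0.07) / (0.229 + 0.07) ≈ 3.578595, so M₁ = 3.578595 × 270.3 ≈ 967.2942 billion.
After the change m₂ = (1 + 0.07) / (0.172 + 0.07) ≈ 4.421488, so M₂ = 4.421488 × 270.3 ≈ 1195.1282 billion.
ΔM = M₂ − M₁ = 1195.1282 − 967.2942 = 227.834 billion.

𝕄227.83 billion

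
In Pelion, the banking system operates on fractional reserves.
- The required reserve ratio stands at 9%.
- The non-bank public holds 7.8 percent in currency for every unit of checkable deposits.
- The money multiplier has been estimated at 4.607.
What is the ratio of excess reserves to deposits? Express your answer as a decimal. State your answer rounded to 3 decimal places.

0.066

Using m = 4.607. Since m = (1 + c)/(c + rr + e), the denominator satisfies c + rr + e = (1 + c)/m = (1 + 0.078) / 4.607 ≈ 0.233992.
With c = 0.078 and rr = 0.09, the ratio of excess reserves to deposits is 0.233992 − 0.078 − 0.09 = 0.065992.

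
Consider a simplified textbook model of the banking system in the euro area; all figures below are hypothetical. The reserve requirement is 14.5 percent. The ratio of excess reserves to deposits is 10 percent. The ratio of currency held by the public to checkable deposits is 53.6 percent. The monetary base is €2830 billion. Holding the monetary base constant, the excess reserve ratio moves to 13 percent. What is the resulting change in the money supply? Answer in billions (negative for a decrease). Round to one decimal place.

-205.9 billion

Initially m₁ = (1 + 0.536) / (0.145 + 0.1 + 0.536) ≈ 1.966709, so M₁ = 1.966709 × 2830 ≈ 5565.7865 billion.
After the change m₂ = (1 + 0.536) / (0.145 + 0.13 + 0.536) ≈ 1.893958, so M₂ = 1.893958 × 2830 ≈ 5359.9011 billion.
ΔM = M₂ − M₁ = 5359.9011 − 5565.7865 = -205.8854 billion.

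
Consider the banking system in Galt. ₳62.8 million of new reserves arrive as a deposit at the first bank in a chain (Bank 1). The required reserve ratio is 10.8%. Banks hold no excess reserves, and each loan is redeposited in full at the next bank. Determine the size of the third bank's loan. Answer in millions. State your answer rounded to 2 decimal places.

₳44.57 million

Each bank lends a fraction (1 − rr) = 0.8920 of the deposit it receives, so Bank 3 receives 62.8·0.8920^2 and lends 62.8·0.8920^3 ≈ 44.5712 million.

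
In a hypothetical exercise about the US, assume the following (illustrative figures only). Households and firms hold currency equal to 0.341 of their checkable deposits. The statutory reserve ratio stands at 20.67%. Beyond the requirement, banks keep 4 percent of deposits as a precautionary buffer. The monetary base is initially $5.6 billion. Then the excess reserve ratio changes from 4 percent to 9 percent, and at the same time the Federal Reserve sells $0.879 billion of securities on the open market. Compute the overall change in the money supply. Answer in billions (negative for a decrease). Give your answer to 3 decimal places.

-2.850 billion

Before: m₁ = (1 + 0.341) / (0.2067 + 0.04 + 0.341) ≈ 2.28178, MB₁ = 5.6, so M₁ = 2.28178 × 5.6 ≈ 12.778 billion.
After: m₂ = (1 + 0.341) / (0.2067 + 0.09 + 0.341) ≈ 2.10287, MB₂ = 5.6 − 0.879 = 4.721, so M₂ = 2.10287 × 4.721 ≈ 9.9276 billion.
ΔM = M₂ − M₁ = 9.9276 − 12.778 = -2.8504 billion.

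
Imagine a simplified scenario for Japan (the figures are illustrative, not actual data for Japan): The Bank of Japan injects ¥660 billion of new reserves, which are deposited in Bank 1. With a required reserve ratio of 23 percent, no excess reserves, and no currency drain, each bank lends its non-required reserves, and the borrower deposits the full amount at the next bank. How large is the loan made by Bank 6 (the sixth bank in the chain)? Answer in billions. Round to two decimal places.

Each bank lends a fraction (1 − rr) = 0.7700 of the deposit it receives, so Bank 6 receives 660·0.7700^5 and lends 660·0.7700^6 ≈ 137.5588 billion.

¥137.56 billion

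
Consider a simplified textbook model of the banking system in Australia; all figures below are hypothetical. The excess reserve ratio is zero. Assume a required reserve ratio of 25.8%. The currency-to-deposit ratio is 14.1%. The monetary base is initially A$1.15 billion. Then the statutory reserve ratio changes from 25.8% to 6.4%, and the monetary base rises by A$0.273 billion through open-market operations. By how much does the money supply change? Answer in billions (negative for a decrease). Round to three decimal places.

Before: m₁ = (1 + 0.141) / (0.258 + 0.141) ≈ 2.85965, MB₁ = 1.15, so M₁ = 2.85965 × 1.15 ≈ 3.2886 billion.
After: m₂ = (1 + 0.141) / (0.064 + 0.141) ≈ 5.56585, MB₂ = 1.15 + 0.273 = 1.423, so M₂ = 5.56585 × 1.423 ≈ 7.9202 billion.
ΔM = M₂ − M₁ = 7.9202 − 3.2886 = 4.6316 billion.

A$4.632 billion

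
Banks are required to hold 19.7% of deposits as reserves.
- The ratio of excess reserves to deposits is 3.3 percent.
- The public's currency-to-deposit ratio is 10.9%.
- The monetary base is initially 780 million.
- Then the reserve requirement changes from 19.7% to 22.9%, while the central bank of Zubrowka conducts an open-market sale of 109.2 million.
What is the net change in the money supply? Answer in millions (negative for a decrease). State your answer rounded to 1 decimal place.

Before: m₁ = (1 + 0.109) / (0.197 + 0.033 + 0.109) ≈ 3.27139, MB₁ = 780, so M₁ = 3.27139 × 780 = 2551.6842 million.
After: m₂ = (1 + 0.109) / (0.229 + 0.033 + 0.109) ≈ 2.98922, MB₂ = 780 − 109.2 = 670.8, so M₂ = 2.98922 × 670.8 ≈ 2005.1688 million.
ΔM = M₂ − M₁ = 2005.1688 − 2551.6842 = -546.5154 million.

-546.5 million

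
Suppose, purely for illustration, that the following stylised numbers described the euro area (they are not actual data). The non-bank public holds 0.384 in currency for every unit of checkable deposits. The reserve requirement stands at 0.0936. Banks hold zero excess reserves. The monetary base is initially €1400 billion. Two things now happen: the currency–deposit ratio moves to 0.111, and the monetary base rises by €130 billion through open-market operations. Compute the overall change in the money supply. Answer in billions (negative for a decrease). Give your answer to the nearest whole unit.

€4251 billion

Before: m₁ = (1 + 0.384) / (0.0936 + 0.384) ≈ 2.89782, MB₁ = 1400, so M₁ = 2.89782 × 1400 = 4056.948 billion.
After: m₂ = (1 + 0.111) / (0.0936 + 0.111) ≈ 5.43011, MB₂ = 1400 + 130 = 1530, so M₂ = 5.43011 × 1530 = 8308.0683 billion.
ΔM = M₂ − M₁ = 8308.0683 − 4056.948 = 4251.1203 billion.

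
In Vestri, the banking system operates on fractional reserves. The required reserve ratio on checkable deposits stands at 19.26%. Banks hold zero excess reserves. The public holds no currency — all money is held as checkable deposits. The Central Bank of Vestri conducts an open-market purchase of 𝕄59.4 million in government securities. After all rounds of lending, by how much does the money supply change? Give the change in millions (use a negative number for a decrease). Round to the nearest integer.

The simple money multiplier is m = 1/rr = 1/0.1926 ≈ 5.1921.
An open-market purchase increases the monetary base by 59.4 million, so ΔM = m × ΔMB = 5.1921 × 59.4 ≈ 308.4107 million.

𝕄308 million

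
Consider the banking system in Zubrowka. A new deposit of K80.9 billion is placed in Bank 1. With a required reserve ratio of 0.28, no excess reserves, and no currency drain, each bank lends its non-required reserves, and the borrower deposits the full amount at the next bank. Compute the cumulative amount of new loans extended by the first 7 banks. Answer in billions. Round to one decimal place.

Bank i lends (1 − rr)^i of the original deposit: Bank 1 lends 80.9·0.7200 = 58.2480, Bank 2 lends 80.9·0.7200² ≈ 41.9386, and so on.
Summing a geometric series: total = 80.9·[0.7200·(1 − 0.7200^7) / (1 − 0.7200)] ≈ 187.1620 billion.

K187.2 billion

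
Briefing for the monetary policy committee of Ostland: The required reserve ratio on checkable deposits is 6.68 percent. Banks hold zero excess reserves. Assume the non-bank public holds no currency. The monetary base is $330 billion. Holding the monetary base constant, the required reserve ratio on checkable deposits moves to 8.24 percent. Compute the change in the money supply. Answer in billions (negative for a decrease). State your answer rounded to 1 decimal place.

Initially m₁ = 1 / (0.0668) ≈ 14.97006, so M₁ = 14.97006 × 330 = 4940.1198 billion.
After the change m₂ = 1 / (0.0824) ≈ 12.13592, so M₂ = 12.13592 × 330 = 4004.8536 billion.
ΔM = M₂ − M₁ = 4004.8536 − 4940.1198 = -935.2662 billion.

-935.3 billion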